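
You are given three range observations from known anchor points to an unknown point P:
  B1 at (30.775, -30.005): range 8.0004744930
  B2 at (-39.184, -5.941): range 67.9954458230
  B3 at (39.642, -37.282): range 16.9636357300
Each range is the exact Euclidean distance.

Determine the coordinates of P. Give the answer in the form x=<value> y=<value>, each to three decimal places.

eq1: (x − 30.775)² + (y + 30.005)² = 8.0004744930²
eq2: (x + 39.184)² + (y + 5.941)² = 67.9954458230²
eq3: (x − 39.642)² + (y + 37.282)² = 16.9636357300²
eq3−eq2, eq3−eq1 (x²,y² cancel):
  -157.652·x + 62.682·y = -5726.370066
  -17.734·x + 14.554·y = -890.277693
det = -157.652·14.554 − 62.682·-17.734 = -1182.864620
x = (-5726.370066·14.554 − 62.682·-890.277693) / -1182.864620 = 23.280097
y = (-157.652·-890.277693 − -5726.370066·-17.734) / -1182.864620 = -32.803933

x=23.280 y=-32.804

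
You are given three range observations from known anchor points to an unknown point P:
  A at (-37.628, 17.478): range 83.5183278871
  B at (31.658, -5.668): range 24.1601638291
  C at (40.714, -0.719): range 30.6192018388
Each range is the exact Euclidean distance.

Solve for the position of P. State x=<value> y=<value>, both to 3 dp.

eq1: (x + 37.628)² + (y − 17.478)² = 83.5183278871²
eq2: (x − 31.658)² + (y + 5.668)² = 24.1601638291²
eq3: (x − 40.714)² + (y + 0.719)² = 30.6192018388²
eq1−eq2, eq1−eq3 (x²,y² cancel):
  138.572·x − 46.292·y = 5704.605897
  156.684·x − 36.394·y = 5974.575461
det = 138.572·-36.394 − -46.292·156.684 = 2210.026360
x = (5704.605897·-36.394 − -46.292·5974.575461) / 2210.026360 = 31.203981
y = (138.572·5974.575461 − 5704.605897·156.684) / 2210.026360 = -29.823897

x=31.204 y=-29.824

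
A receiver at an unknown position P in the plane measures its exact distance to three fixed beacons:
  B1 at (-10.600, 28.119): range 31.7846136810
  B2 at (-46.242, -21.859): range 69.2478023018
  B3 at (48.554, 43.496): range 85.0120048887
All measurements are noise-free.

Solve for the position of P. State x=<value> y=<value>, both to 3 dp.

x=-36.398 y=46.686

eq1: (x + 10.600)² + (y − 28.119)² = 31.7846136810²
eq2: (x + 46.242)² + (y + 21.859)² = 69.2478023018²
eq3: (x − 48.554)² + (y − 43.496)² = 85.0120048887²
eq2−eq3, eq2−eq1 (x²,y² cancel):
  189.592·x + 130.710·y = -798.528365
  71.284·x + 99.956·y = 2071.896173
det = 189.592·99.956 − 130.710·71.284 = 9633.326312
x = (-798.528365·99.956 − 130.710·2071.896173) / 9633.326312 = -36.398149
y = (189.592·2071.896173 − -798.528365·71.284) / 9633.326312 = 46.685560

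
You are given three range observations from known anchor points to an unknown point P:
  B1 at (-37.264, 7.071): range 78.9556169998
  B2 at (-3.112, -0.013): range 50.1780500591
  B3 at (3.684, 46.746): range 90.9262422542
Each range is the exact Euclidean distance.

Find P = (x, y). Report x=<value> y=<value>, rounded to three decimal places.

eq1: (x + 37.264)² + (y − 7.071)² = 78.9556169998²
eq2: (x + 3.112)² + (y + 0.013)² = 50.1780500591²
eq3: (x − 3.684)² + (y − 46.746)² = 90.9262422542²
eq1−eq3, eq1−eq2 (x²,y² cancel):
  81.896·x + 79.350·y = -1273.436440
  68.304·x − 14.168·y = 2287.232724
det = 81.896·-14.168 − 79.350·68.304 = -6580.224928
x = (-1273.436440·-14.168 − 79.350·2287.232724) / -6580.224928 = 24.839557
y = (81.896·2287.232724 − -1273.436440·68.304) / -6580.224928 = -41.684899

x=24.840 y=-41.685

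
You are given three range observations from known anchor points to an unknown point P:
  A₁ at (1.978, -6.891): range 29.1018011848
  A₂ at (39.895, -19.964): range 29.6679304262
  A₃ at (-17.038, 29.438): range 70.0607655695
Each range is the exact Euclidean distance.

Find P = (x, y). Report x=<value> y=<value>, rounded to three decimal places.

eq1: (x − 1.978)² + (y + 6.891)² = 29.1018011848²
eq2: (x − 39.895)² + (y + 19.964)² = 29.6679304262²
eq3: (x + 17.038)² + (y − 29.438)² = 70.0607655695²
eq2−eq3, eq2−eq1 (x²,y² cancel):
  -113.866·x + 98.804·y = -4861.607809
  -75.834·x + 26.146·y = -1905.502692
det = -113.866·26.146 − 98.804·-75.834 = 4515.562100
x = (-4861.607809·26.146 − 98.804·-1905.502692) / 4515.562100 = 13.544203
y = (-113.866·-1905.502692 − -4861.607809·-75.834) / 4515.562100 = -33.595640

x=13.544 y=-33.596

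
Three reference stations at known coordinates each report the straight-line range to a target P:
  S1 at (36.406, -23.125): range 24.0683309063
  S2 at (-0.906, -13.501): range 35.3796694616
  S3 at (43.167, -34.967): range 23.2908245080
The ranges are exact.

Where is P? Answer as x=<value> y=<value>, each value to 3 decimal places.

eq1: (x − 36.406)² + (y + 23.125)² = 24.0683309063²
eq2: (x + 0.906)² + (y + 13.501)² = 35.3796694616²
eq3: (x − 43.167)² + (y + 34.967)² = 23.2908245080²
eq1−eq3, eq1−eq2 (x²,y² cancel):
  13.522·x − 23.684·y = 1262.740563
  -74.624·x + 19.248·y = -2349.501083
det = 13.522·19.248 − -23.684·-74.624 = -1507.123360
x = (1262.740563·19.248 − -23.684·-2349.501083) / -1507.123360 = 20.794816
y = (13.522·-2349.501083 − 1262.740563·-74.624) / -1507.123360 = -41.443720

x=20.795 y=-41.444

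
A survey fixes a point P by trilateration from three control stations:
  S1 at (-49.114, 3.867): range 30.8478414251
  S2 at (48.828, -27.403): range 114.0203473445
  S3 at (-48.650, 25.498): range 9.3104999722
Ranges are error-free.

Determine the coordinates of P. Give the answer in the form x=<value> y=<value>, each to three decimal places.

eq1: (x + 49.114)² + (y − 3.867)² = 30.8478414251²
eq2: (x − 48.828)² + (y + 27.403)² = 114.0203473445²
eq3: (x + 48.650)² + (y − 25.498)² = 9.3104999722²
eq3−eq1, eq3−eq2 (x²,y² cancel):
  -0.928·x − 43.262·y = -1454.735730
  194.956·x − 105.802·y = -12795.826710
det = -0.928·-105.802 − -43.262·194.956 = 8532.370728
x = (-1454.735730·-105.802 − -43.262·-12795.826710) / 8532.370728 = -46.840335
y = (-0.928·-12795.826710 − -1454.735730·194.956) / 8532.370728 = 34.630936

x=-46.840 y=34.631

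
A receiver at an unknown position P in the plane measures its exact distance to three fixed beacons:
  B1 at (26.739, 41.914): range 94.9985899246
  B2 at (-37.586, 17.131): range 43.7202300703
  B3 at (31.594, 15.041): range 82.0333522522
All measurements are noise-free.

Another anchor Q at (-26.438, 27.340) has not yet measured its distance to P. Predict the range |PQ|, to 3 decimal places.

eq1: (x − 26.739)² + (y − 41.914)² = 94.9985899246²
eq2: (x + 37.586)² + (y − 17.131)² = 43.7202300703²
eq3: (x − 31.594)² + (y − 15.041)² = 82.0333522522²
eq3−eq1, eq3−eq2 (x²,y² cancel):
  -9.710·x + 53.746·y = -1047.916206
  -138.360·x + 4.180·y = 5299.778404
det = -9.710·4.180 − 53.746·-138.360 = 7395.708760
x = (-1047.916206·4.180 − 53.746·5299.778404) / 7395.708760 = -39.106756
y = (-9.710·5299.778404 − -1047.916206·-138.360) / 7395.708760 = -26.562773
|P − Q| = √((-39.106756 − -26.438)² + (-26.562773 − 27.340)²) = 55.371530

55.372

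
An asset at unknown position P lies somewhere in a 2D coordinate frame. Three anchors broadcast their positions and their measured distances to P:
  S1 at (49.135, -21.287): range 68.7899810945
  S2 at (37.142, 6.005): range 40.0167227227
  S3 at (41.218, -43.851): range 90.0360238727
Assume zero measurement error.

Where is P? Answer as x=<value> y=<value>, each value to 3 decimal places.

eq1: (x − 49.135)² + (y + 21.287)² = 68.7899810945²
eq2: (x − 37.142)² + (y − 6.005)² = 40.0167227227²
eq3: (x − 41.218)² + (y + 43.851)² = 90.0360238727²
eq2−eq1, eq2−eq3 (x²,y² cancel):
  23.986·x − 54.584·y = -1678.926997
  8.152·x − 99.712·y = -4298.901961
det = 23.986·-99.712 − -54.584·8.152 = -1946.723264
x = (-1678.926997·-99.712 − -54.584·-4298.901961) / -1946.723264 = 34.541168
y = (23.986·-4298.901961 − -1678.926997·8.152) / -1946.723264 = 45.937115

x=34.541 y=45.937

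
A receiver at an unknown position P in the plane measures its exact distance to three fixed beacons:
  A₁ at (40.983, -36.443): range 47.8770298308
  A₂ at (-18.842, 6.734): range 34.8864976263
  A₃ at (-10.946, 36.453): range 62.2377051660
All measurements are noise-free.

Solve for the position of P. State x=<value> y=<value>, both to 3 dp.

eq1: (x − 40.983)² + (y + 36.443)² = 47.8770298308²
eq2: (x + 18.842)² + (y − 6.734)² = 34.8864976263²
eq3: (x + 10.946)² + (y − 36.453)² = 62.2377051660²
eq2−eq3, eq2−eq1 (x²,y² cancel):
  15.792·x + 59.438·y = -1608.195823
  119.650·x − 86.354·y = 1532.188549
det = 15.792·-86.354 − 59.438·119.650 = -8475.459068
x = (-1608.195823·-86.354 − 59.438·1532.188549) / -8475.459068 = -5.640275
y = (15.792·1532.188549 − -1608.195823·119.650) / -8475.459068 = -25.558138

x=-5.640 y=-25.558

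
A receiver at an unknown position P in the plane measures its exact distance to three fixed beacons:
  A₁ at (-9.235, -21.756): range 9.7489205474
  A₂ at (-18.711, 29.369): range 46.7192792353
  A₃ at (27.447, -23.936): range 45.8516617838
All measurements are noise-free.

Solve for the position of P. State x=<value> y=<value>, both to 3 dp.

eq1: (x + 9.235)² + (y + 21.756)² = 9.7489205474²
eq2: (x + 18.711)² + (y − 29.369)² = 46.7192792353²
eq3: (x − 27.447)² + (y + 23.936)² = 45.8516617838²
eq2−eq3, eq2−eq1 (x²,y² cancel):
  92.316·x − 106.610·y = 193.946387
  18.952·x − 102.250·y = 1433.618679
det = 92.316·-102.250 − -106.610·18.952 = -7418.838280
x = (193.946387·-102.250 − -106.610·1433.618679) / -7418.838280 = -17.928288
y = (92.316·1433.618679 − 193.946387·18.952) / -7418.838280 = -17.343722

x=-17.928 y=-17.344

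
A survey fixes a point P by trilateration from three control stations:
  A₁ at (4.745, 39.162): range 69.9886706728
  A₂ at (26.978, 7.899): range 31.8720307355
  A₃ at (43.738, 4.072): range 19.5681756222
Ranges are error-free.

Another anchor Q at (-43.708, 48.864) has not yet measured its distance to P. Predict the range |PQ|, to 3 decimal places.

112.802

eq1: (x − 4.745)² + (y − 39.162)² = 69.9886706728²
eq2: (x − 26.978)² + (y − 7.899)² = 31.8720307355²
eq3: (x − 43.738)² + (y − 4.072)² = 19.5681756222²
eq2−eq1, eq2−eq3 (x²,y² cancel):
  -44.466·x + 62.526·y = -3116.617095
  33.520·x − 7.654·y = 1772.299989
det = -44.466·-7.654 − 62.526·33.520 = -1755.528756
x = (-3116.617095·-7.654 − 62.526·1772.299989) / -1755.528756 = 49.535071
y = (-44.466·1772.299989 − -3116.617095·33.520) / -1755.528756 = -14.617769
|P − Q| = √((49.535071 − -43.708)² + (-14.617769 − 48.864)²) = 112.801619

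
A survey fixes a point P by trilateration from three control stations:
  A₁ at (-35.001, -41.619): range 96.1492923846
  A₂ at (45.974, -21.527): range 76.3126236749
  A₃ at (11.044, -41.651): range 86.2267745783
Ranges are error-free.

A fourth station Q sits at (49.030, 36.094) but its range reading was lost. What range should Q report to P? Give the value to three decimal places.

eq1: (x + 35.001)² + (y + 41.619)² = 96.1492923846²
eq2: (x − 45.974)² + (y + 21.527)² = 76.3126236749²
eq3: (x − 11.044)² + (y + 41.651)² = 86.2267745783²
eq3−eq2, eq3−eq1 (x²,y² cancel):
  69.860·x + 40.248·y = 2331.684790
  -92.090·x + 0.064·y = -709.194347
det = 69.860·0.064 − 40.248·-92.090 = 3710.909360
x = (2331.684790·0.064 − 40.248·-709.194347) / 3710.909360 = 7.732035
y = (69.860·-709.194347 − 2331.684790·-92.090) / 3710.909360 = 44.512145
|P − Q| = √((7.732035 − 49.030)² + (44.512145 − 36.094)²) = 42.147207

42.147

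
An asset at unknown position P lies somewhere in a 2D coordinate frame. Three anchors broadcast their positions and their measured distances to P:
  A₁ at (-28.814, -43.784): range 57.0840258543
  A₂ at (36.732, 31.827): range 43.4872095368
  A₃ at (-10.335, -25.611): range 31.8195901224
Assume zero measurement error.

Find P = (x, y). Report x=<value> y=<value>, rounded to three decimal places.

eq1: (x + 28.814)² + (y + 43.784)² = 57.0840258543²
eq2: (x − 36.732)² + (y − 31.827)² = 43.4872095368²
eq3: (x + 10.335)² + (y + 25.611)² = 31.8195901224²
eq3−eq1, eq3−eq2 (x²,y² cancel):
  -36.958·x − 36.346·y = -261.549986
  94.134·x + 114.876·y = 720.811129
det = -36.958·114.876 − -36.346·94.134 = -824.192844
x = (-261.549986·114.876 − -36.346·720.811129) / -824.192844 = 4.667858
y = (-36.958·720.811129 − -261.549986·94.134) / -824.192844 = 2.449659

x=4.668 y=2.450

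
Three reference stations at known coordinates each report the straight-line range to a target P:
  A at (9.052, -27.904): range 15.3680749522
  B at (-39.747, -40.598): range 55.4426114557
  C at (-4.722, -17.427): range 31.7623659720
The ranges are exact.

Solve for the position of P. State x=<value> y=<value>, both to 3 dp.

eq1: (x − 9.052)² + (y + 27.904)² = 15.3680749522²
eq2: (x + 39.747)² + (y + 40.598)² = 55.4426114557²
eq3: (x + 4.722)² + (y + 17.427)² = 31.7623659720²
eq2−eq1, eq2−eq3 (x²,y² cancel):
  97.598·x + 25.388·y = 470.255744
  70.050·x + 46.342·y = -836.988727
det = 97.598·46.342 − 25.388·70.050 = 2744.457116
x = (470.255744·46.342 − 25.388·-836.988727) / 2744.457116 = 15.683270
y = (97.598·-836.988727 − 470.255744·70.050) / 2744.457116 = -41.767765

x=15.683 y=-41.768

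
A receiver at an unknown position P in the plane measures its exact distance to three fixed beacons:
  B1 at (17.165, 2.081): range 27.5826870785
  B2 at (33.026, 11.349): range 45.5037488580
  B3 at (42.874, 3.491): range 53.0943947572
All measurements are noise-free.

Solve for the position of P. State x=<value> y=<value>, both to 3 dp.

eq1: (x − 17.165)² + (y − 2.081)² = 27.5826870785²
eq2: (x − 33.026)² + (y − 11.349)² = 45.5037488580²
eq3: (x − 42.874)² + (y − 3.491)² = 53.0943947572²
eq2−eq1, eq2−eq3 (x²,y² cancel):
  -31.722·x − 18.536·y = 389.237843
  19.696·x − 15.716·y = -117.573115
det = -31.722·-15.716 − -18.536·19.696 = 863.628008
x = (389.237843·-15.716 − -18.536·-117.573115) / 863.628008 = -9.606679
y = (-31.722·-117.573115 − 389.237843·19.696) / 863.628008 = -4.558414

x=-9.607 y=-4.558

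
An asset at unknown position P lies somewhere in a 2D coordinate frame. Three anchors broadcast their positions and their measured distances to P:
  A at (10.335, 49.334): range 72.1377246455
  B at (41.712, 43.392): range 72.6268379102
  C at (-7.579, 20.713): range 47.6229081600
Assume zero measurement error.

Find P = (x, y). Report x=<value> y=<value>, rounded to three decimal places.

eq1: (x − 10.335)² + (y − 49.334)² = 72.1377246455²
eq2: (x − 41.712)² + (y − 43.392)² = 72.6268379102²
eq3: (x + 7.579)² + (y − 20.713)² = 47.6229081600²
eq1−eq3, eq1−eq2 (x²,y² cancel):
  -35.828·x − 57.242·y = 881.723764
  62.754·x − 11.884·y = 1011.294559
det = -35.828·-11.884 − -57.242·62.754 = 4017.944420
x = (881.723764·-11.884 − -57.242·1011.294559) / 4017.944420 = 11.799595
y = (-35.828·1011.294559 − 881.723764·62.754) / 4017.944420 = -22.788855

x=11.800 y=-22.789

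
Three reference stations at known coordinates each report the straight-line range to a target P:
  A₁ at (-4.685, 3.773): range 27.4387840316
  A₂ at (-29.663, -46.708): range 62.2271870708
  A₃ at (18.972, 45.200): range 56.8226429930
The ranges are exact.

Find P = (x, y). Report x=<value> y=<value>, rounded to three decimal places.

eq1: (x + 4.685)² + (y − 3.773)² = 27.4387840316²
eq2: (x + 29.663)² + (y + 46.708)² = 62.2271870708²
eq3: (x − 18.972)² + (y − 45.200)² = 56.8226429930²
eq3−eq1, eq3−eq2 (x²,y² cancel):
  -47.314·x − 82.854·y = 109.133858
  -97.270·x − 183.816·y = 15.143995
det = -47.314·-183.816 − -82.854·-97.270 = 637.861644
x = (109.133858·-183.816 − -82.854·15.143995) / 637.861644 = -29.482583
y = (-47.314·15.143995 − 109.133858·-97.270) / 637.861644 = 15.518926

x=-29.483 y=15.519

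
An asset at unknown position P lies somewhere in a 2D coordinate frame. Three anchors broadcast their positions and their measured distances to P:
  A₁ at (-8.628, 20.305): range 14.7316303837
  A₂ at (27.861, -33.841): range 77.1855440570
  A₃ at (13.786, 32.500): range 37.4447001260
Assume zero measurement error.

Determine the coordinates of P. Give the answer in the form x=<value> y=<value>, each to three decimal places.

eq1: (x + 8.628)² + (y − 20.305)² = 14.7316303837²
eq2: (x − 27.861)² + (y + 33.841)² = 77.1855440570²
eq3: (x − 13.786)² + (y − 32.500)² = 37.4447001260²
eq2−eq1, eq2−eq3 (x²,y² cancel):
  -72.978·x + 108.292·y = 4305.874085
  -28.150·x + 132.682·y = 3880.357838
det = -72.978·132.682 − 108.292·-28.150 = -6634.447196
x = (4305.874085·132.682 − 108.292·3880.357838) / -6634.447196 = -22.775111
y = (-72.978·3880.357838 − 4305.874085·-28.150) / -6634.447196 = 24.413549

x=-22.775 y=24.414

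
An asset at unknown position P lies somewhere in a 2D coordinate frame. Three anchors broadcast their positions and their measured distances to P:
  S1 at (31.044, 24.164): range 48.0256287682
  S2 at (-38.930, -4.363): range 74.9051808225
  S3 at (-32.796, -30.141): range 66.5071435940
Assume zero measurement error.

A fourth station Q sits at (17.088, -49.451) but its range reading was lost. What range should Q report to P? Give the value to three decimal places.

30.400

eq1: (x − 31.044)² + (y − 24.164)² = 48.0256287682²
eq2: (x + 38.930)² + (y + 4.363)² = 74.9051808225²
eq3: (x + 32.796)² + (y + 30.141)² = 66.5071435940²
eq3−eq1, eq3−eq2 (x²,y² cancel):
  127.680·x + 108.610·y = 1680.310465
  -12.268·x + 51.556·y = -1637.062793
det = 127.680·51.556 − 108.610·-12.268 = 7915.097560
x = (1680.310465·51.556 − 108.610·-1637.062793) / 7915.097560 = 33.408492
y = (127.680·-1637.062793 − 1680.310465·-12.268) / 7915.097560 = -23.803387
|P − Q| = √((33.408492 − 17.088)² + (-23.803387 − -49.451)²) = 30.399976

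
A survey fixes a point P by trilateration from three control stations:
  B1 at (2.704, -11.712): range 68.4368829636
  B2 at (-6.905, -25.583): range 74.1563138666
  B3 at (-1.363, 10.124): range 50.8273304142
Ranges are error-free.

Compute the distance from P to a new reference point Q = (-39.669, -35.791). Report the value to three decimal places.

eq1: (x − 2.704)² + (y + 11.712)² = 68.4368829636²
eq2: (x + 6.905)² + (y + 25.583)² = 74.1563138666²
eq3: (x + 1.363)² + (y − 10.124)² = 50.8273304142²
eq3−eq2, eq3−eq1 (x²,y² cancel):
  -11.084·x − 71.414·y = -2317.925600
  8.134·x − 43.672·y = -2060.060018
det = -11.084·-43.672 − -71.414·8.134 = 1064.941924
x = (-2317.925600·-43.672 − -71.414·-2060.060018) / 1064.941924 = -43.090312
y = (-11.084·-2060.060018 − -2317.925600·8.134) / 1064.941924 = 39.145526
|P − Q| = √((-43.090312 − -39.669)² + (39.145526 − -35.791)²) = 75.014588

75.015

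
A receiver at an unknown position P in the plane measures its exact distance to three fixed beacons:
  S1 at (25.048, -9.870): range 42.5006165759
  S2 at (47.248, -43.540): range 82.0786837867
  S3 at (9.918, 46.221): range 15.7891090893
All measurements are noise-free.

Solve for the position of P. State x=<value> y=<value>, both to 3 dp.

eq1: (x − 25.048)² + (y + 9.870)² = 42.5006165759²
eq2: (x − 47.248)² + (y + 43.540)² = 82.0786837867²
eq3: (x − 9.918)² + (y − 46.221)² = 15.7891090893²
eq1−eq3, eq1−eq2 (x²,y² cancel):
  -30.260·x + 112.182·y = 3066.934805
  44.400·x − 67.340·y = -1527.322023
det = -30.260·-67.340 − 112.182·44.400 = -2943.172400
x = (3066.934805·-67.340 − 112.182·-1527.322023) / -2943.172400 = 11.956265
y = (-30.260·-1527.322023 − 3066.934805·44.400) / -2943.172400 = 30.564007

x=11.956 y=30.564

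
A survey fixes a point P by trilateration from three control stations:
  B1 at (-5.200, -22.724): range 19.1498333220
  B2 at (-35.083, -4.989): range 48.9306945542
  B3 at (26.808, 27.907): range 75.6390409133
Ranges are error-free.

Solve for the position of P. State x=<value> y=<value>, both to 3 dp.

x=-2.752 y=-41.717

eq1: (x + 5.200)² + (y + 22.724)² = 19.1498333220²
eq2: (x + 35.083)² + (y + 4.989)² = 48.9306945542²
eq3: (x − 26.808)² + (y − 27.907)² = 75.6390409133²
eq3−eq2, eq3−eq1 (x²,y² cancel):
  -123.782·x − 65.792·y = 3085.289138
  -64.016·x − 101.262·y = 4400.499057
det = -123.782·-101.262 − -65.792·-64.016 = 8322.672212
x = (3085.289138·-101.262 − -65.792·4400.499057) / 8322.672212 = -2.752111
y = (-123.782·4400.499057 − 3085.289138·-64.016) / 8322.672212 = -41.716734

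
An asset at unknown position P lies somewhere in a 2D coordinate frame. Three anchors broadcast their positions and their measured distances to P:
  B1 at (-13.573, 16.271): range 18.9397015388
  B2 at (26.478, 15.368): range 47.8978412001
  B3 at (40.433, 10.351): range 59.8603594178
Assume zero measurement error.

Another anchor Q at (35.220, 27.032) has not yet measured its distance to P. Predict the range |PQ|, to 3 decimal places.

60.780

eq1: (x + 13.573)² + (y − 16.271)² = 18.9397015388²
eq2: (x − 26.478)² + (y − 15.368)² = 47.8978412001²
eq3: (x − 40.433)² + (y − 10.351)² = 59.8603594178²
eq1−eq2, eq1−eq3 (x²,y² cancel):
  80.102·x − 1.806·y = -1447.202759
  108.012·x − 11.840·y = -1931.551415
det = 80.102·-11.840 − -1.806·108.012 = -753.338008
x = (-1447.202759·-11.840 − -1.806·-1931.551415) / -753.338008 = -18.114709
y = (80.102·-1931.551415 − -1447.202759·108.012) / -753.338008 = -2.116093
|P − Q| = √((-18.114709 − 35.220)² + (-2.116093 − 27.032)²) = 60.779951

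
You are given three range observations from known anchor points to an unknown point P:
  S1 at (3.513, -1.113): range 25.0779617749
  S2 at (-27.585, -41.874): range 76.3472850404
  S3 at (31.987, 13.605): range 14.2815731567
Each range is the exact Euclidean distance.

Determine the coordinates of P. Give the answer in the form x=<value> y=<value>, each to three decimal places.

x=18.701 y=18.843

eq1: (x − 3.513)² + (y + 1.113)² = 25.0779617749²
eq2: (x + 27.585)² + (y + 41.874)² = 76.3472850404²
eq3: (x − 31.987)² + (y − 13.605)² = 14.2815731567²
eq1−eq3, eq1−eq2 (x²,y² cancel):
  56.948·x + 29.436·y = 1619.625091
  -62.196·x − 81.522·y = -2699.219603
det = 56.948·-81.522 − 29.436·-62.196 = -2811.713400
x = (1619.625091·-81.522 − 29.436·-2699.219603) / -2811.713400 = 18.700643
y = (56.948·-2699.219603 − 1619.625091·-62.196) / -2811.713400 = 18.842943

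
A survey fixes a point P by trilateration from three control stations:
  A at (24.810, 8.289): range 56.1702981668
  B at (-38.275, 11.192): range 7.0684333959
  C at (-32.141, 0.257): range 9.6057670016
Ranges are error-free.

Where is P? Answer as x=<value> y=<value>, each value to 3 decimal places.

x=-31.339 y=9.829

eq1: (x − 24.810)² + (y − 8.289)² = 56.1702981668²
eq2: (x + 38.275)² + (y − 11.192)² = 7.0684333959²
eq3: (x + 32.141)² + (y − 0.257)² = 9.6057670016²
eq3−eq2, eq3−eq1 (x²,y² cancel):
  -12.268·x + 21.870·y = 599.434568
  113.902·x + 16.064·y = -3411.697945
det = -12.268·16.064 − 21.870·113.902 = -2688.109892
x = (599.434568·16.064 − 21.870·-3411.697945) / -2688.109892 = -31.339177
y = (-12.268·-3411.697945 − 599.434568·113.902) / -2688.109892 = 9.829243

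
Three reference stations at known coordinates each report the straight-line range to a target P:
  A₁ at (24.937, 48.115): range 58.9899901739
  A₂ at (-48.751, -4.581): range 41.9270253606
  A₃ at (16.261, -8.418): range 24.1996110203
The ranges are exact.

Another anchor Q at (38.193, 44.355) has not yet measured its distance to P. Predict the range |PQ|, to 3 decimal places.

64.354

eq1: (x − 24.937)² + (y − 48.115)² = 58.9899901739²
eq2: (x + 48.751)² + (y + 4.581)² = 41.9270253606²
eq3: (x − 16.261)² + (y + 8.418)² = 24.1996110203²
eq2−eq3, eq2−eq1 (x²,y² cancel):
  130.024·x − 7.674·y = -890.108435
  147.376·x + 105.392·y = -1182.681853
det = 130.024·105.392 − -7.674·147.376 = 14834.452832
x = (-890.108435·105.392 − -7.674·-1182.681853) / 14834.452832 = -6.935625
y = (130.024·-1182.681853 − -890.108435·147.376) / 14834.452832 = -1.523238
|P − Q| = √((-6.935625 − 38.193)² + (-1.523238 − 44.355)²) = 64.353753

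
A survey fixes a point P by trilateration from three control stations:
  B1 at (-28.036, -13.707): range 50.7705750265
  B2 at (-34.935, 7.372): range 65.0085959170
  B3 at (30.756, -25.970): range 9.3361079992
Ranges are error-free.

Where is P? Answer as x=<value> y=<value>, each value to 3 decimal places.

x=21.477 y=-24.935

eq1: (x + 28.036)² + (y + 13.707)² = 50.7705750265²
eq2: (x + 34.935)² + (y − 7.372)² = 65.0085959170²
eq3: (x − 30.756)² + (y + 25.970)² = 9.3361079992²
eq2−eq3, eq2−eq1 (x²,y² cancel):
  131.382·x − 66.684·y = 4484.526458
  13.798·x − 42.158·y = 1347.564791
det = 131.382·-42.158 − -66.684·13.798 = -4618.696524
x = (4484.526458·-42.158 − -66.684·1347.564791) / -4618.696524 = 21.477414
y = (131.382·1347.564791 − 4484.526458·13.798) / -4618.696524 = -24.935230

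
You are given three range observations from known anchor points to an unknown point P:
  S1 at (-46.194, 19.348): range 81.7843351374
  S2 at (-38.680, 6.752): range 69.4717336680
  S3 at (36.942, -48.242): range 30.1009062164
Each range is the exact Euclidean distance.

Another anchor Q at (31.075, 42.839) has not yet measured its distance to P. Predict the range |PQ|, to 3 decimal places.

eq1: (x + 46.194)² + (y − 19.348)² = 81.7843351374²
eq2: (x + 38.680)² + (y − 6.752)² = 69.4717336680²
eq3: (x − 36.942)² + (y + 48.242)² = 30.1009062164²
eq2−eq3, eq2−eq1 (x²,y² cancel):
  151.244·x − 109.988·y = 6070.527248
  -15.028·x + 25.192·y = -895.856859
det = 151.244·25.192 − -109.988·-15.028 = 2157.239184
x = (6070.527248·25.192 − -109.988·-895.856859) / 2157.239184 = 25.215200
y = (151.244·-895.856859 − 6070.527248·-15.028) / 2157.239184 = -20.519325
|P − Q| = √((25.215200 − 31.075)² + (-20.519325 − 42.839)²) = 63.628724

63.629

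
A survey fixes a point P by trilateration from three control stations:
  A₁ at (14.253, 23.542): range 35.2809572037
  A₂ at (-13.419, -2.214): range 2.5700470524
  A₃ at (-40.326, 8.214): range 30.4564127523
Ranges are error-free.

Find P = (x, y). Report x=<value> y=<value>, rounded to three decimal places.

x=-11.247 y=-0.841

eq1: (x − 14.253)² + (y − 23.542)² = 35.2809572037²
eq2: (x + 13.419)² + (y + 2.214)² = 2.5700470524²
eq3: (x + 40.326)² + (y − 8.214)² = 30.4564127523²
eq2−eq3, eq2−eq1 (x²,y² cancel):
  -53.814·x + 20.856·y = 587.696779
  55.344·x + 51.512·y = -665.738383
det = -53.814·51.512 − 20.856·55.344 = -3926.321232
x = (587.696779·51.512 − 20.856·-665.738383) / -3926.321232 = -11.246679
y = (-53.814·-665.738383 − 587.696779·55.344) / -3926.321232 = -0.840623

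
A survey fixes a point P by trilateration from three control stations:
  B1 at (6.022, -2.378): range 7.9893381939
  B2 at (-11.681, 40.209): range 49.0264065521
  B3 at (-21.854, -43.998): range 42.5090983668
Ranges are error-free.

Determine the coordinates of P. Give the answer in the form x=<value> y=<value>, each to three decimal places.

x=-0.156 y=-7.444

eq1: (x − 6.022)² + (y + 2.378)² = 7.9893381939²
eq2: (x + 11.681)² + (y − 40.209)² = 49.0264065521²
eq3: (x + 21.854)² + (y + 43.998)² = 42.5090983668²
eq1−eq2, eq1−eq3 (x²,y² cancel):
  -35.406·x + 85.174·y = -628.468941
  -55.752·x − 83.240·y = 628.308033
det = -35.406·-83.240 − 85.174·-55.752 = 7695.816288
x = (-628.468941·-83.240 − 85.174·628.308033) / 7695.816288 = -0.156157
y = (-35.406·628.308033 − -628.468941·-55.752) / 7695.816288 = -7.443561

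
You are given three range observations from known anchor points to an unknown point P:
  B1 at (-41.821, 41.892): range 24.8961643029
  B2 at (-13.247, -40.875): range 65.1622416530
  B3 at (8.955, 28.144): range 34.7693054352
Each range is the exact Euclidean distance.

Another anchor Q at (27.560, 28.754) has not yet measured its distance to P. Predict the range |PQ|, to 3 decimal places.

eq1: (x + 41.821)² + (y − 41.892)² = 24.8961643029²
eq2: (x + 13.247)² + (y + 40.875)² = 65.1622416530²
eq3: (x − 8.955)² + (y − 28.144)² = 34.7693054352²
eq2−eq3, eq2−eq1 (x²,y² cancel):
  44.404·x + 138.038·y = 2063.241264
  -57.148·x + 165.534·y = 5283.985811
det = 44.404·165.534 − 138.038·-57.148 = 15238.967360
x = (2063.241264·165.534 − 138.038·5283.985811) / 15238.967360 = -25.451479
y = (44.404·5283.985811 − 2063.241264·-57.148) / 15238.967360 = 23.134128
|P − Q| = √((-25.451479 − 27.560)² + (23.134128 − 28.754)²) = 53.308534

53.309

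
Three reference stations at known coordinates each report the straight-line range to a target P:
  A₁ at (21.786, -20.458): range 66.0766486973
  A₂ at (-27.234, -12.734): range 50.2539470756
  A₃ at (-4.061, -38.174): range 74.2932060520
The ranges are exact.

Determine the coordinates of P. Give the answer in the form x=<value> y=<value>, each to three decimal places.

eq1: (x − 21.786)² + (y + 20.458)² = 66.0766486973²
eq2: (x + 27.234)² + (y + 12.734)² = 50.2539470756²
eq3: (x + 4.061)² + (y + 38.174)² = 74.2932060520²
eq1−eq3, eq1−eq2 (x²,y² cancel):
  -51.694·x − 35.432·y = -572.770525
  -98.040·x + 15.448·y = 1851.350258
det = -51.694·15.448 − -35.432·-98.040 = -4272.322192
x = (-572.770525·15.448 − -35.432·1851.350258) / -4272.322192 = -13.282913
y = (-51.694·1851.350258 − -572.770525·-98.040) / -4272.322192 = 35.544633

x=-13.283 y=35.545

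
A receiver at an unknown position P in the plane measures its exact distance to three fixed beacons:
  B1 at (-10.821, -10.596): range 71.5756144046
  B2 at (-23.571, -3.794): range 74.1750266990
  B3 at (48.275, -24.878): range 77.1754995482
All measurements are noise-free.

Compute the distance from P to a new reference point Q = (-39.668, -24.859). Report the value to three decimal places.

eq1: (x + 10.821)² + (y + 10.596)² = 71.5756144046²
eq2: (x + 23.571)² + (y + 3.794)² = 74.1750266990²
eq3: (x − 48.275)² + (y + 24.878)² = 77.1754995482²
eq3−eq1, eq3−eq2 (x²,y² cancel):
  -118.192·x + 28.564·y = -1887.032099
  -143.692·x + 42.168·y = -1925.280887
det = -118.192·42.168 − 28.564·-143.692 = -879.501968
x = (-1887.032099·42.168 − 28.564·-1925.280887) / -879.501968 = 27.946096
y = (-118.192·-1925.280887 − -1887.032099·-143.692) / -879.501968 = 49.571939
|P − Q| = √((27.946096 − -39.668)² + (49.571939 − -24.859)²) = 100.556604

100.557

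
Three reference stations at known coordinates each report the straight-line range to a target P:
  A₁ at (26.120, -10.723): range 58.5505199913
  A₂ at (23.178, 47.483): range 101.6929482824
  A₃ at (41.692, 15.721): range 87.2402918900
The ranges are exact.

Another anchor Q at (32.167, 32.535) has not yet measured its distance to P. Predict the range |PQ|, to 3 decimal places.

eq1: (x − 26.120)² + (y + 10.723)² = 58.5505199913²
eq2: (x − 23.178)² + (y − 47.483)² = 101.6929482824²
eq3: (x − 41.692)² + (y − 15.721)² = 87.2402918900²
eq3−eq2, eq3−eq1 (x²,y² cancel):
  -37.028·x + 63.524·y = -1924.104933
  -31.144·x − 52.888·y = 2994.569562
det = -37.028·-52.888 − 63.524·-31.144 = 3936.728320
x = (-1924.104933·-52.888 − 63.524·2994.569562) / 3936.728320 = -22.471699
y = (-37.028·2994.569562 − -1924.104933·-31.144) / 3936.728320 = -43.388121
|P − Q| = √((-22.471699 − 32.167)² + (-43.388121 − 32.535)²) = 93.539873

93.540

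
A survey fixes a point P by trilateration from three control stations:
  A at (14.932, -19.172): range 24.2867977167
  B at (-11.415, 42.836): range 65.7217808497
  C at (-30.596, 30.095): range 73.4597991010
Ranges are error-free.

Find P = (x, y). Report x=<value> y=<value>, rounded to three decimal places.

eq1: (x − 14.932)² + (y + 19.172)² = 24.2867977167²
eq2: (x + 11.415)² + (y − 42.836)² = 65.7217808497²
eq3: (x + 30.596)² + (y − 30.095)² = 73.4597991010²
eq2−eq1, eq2−eq3 (x²,y² cancel):
  52.694·x − 124.016·y = 2354.809022
  -38.362·x − 25.482·y = -1200.390486
det = 52.694·-25.482 − -124.016·-38.362 = -6100.250300
x = (2354.809022·-25.482 − -124.016·-1200.390486) / -6100.250300 = 34.240049
y = (52.694·-1200.390486 − 2354.809022·-38.362) / -6100.250300 = -4.439458

x=34.240 y=-4.439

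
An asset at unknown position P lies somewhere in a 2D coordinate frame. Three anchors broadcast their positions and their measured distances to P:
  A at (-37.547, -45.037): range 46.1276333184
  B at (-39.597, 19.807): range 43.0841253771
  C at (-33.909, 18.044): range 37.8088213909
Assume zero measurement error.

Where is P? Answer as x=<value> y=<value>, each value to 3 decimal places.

eq1: (x + 37.547)² + (y + 45.037)² = 46.1276333184²
eq2: (x + 39.597)² + (y − 19.807)² = 43.0841253771²
eq3: (x + 33.909)² + (y − 18.044)² = 37.8088213909²
eq3−eq1, eq3−eq2 (x²,y² cancel):
  -7.276·x − 126.162·y = 1264.450780
  -11.376·x + 3.526·y = 58.098556
det = -7.276·3.526 − -126.162·-11.376 = -1460.874088
x = (1264.450780·3.526 − -126.162·58.098556) / -1460.874088 = -8.069336
y = (-7.276·58.098556 − 1264.450780·-11.376) / -1460.874088 = -9.557064

x=-8.069 y=-9.557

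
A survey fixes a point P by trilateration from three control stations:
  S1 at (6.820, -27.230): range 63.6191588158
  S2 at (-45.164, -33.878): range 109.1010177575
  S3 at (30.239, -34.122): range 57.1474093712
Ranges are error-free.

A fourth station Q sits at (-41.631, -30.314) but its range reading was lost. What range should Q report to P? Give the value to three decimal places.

104.285

eq1: (x − 6.820)² + (y + 27.230)² = 63.6191588158²
eq2: (x + 45.164)² + (y + 33.878)² = 109.1010177575²
eq3: (x − 30.239)² + (y + 34.122)² = 57.1474093712²
eq3−eq1, eq3−eq2 (x²,y² cancel):
  -46.838·x + 13.784·y = -2072.293676
  -150.806·x + 0.488·y = -7528.407903
det = -46.838·0.488 − 13.784·-150.806 = 2055.852960
x = (-2072.293676·0.488 − 13.784·-7528.407903) / 2055.852960 = 49.984263
y = (-46.838·-7528.407903 − -2072.293676·-150.806) / 2055.852960 = 19.505894
|P − Q| = √((49.984263 − -41.631)² + (19.505894 − -30.314)²) = 104.285082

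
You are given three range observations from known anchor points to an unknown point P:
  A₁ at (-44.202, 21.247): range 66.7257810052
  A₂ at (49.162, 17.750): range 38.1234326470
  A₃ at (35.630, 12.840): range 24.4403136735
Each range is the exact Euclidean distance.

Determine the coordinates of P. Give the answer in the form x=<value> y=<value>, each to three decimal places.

eq1: (x + 44.202)² + (y − 21.247)² = 66.7257810052²
eq2: (x − 49.162)² + (y − 17.750)² = 38.1234326470²
eq3: (x − 35.630)² + (y − 12.840)² = 24.4403136735²
eq2−eq1, eq2−eq3 (x²,y² cancel):
  -186.728·x + 6.994·y = -3325.646665
  -27.064·x − 9.820·y = -441.535060
det = -186.728·-9.820 − 6.994·-27.064 = 2022.954576
x = (-3325.646665·-9.820 − 6.994·-441.535060) / 2022.954576 = 17.670168
y = (-186.728·-441.535060 − -3325.646665·-27.064) / 2022.954576 = -3.736289

x=17.670 y=-3.736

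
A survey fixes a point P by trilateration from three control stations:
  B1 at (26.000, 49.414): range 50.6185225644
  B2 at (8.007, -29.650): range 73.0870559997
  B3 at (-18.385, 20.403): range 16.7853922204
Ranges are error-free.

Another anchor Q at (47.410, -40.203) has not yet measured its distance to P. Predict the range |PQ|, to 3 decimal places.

104.131

eq1: (x − 26.000)² + (y − 49.414)² = 50.6185225644²
eq2: (x − 8.007)² + (y + 29.650)² = 73.0870559997²
eq3: (x + 18.385)² + (y − 20.403)² = 16.7853922204²
eq2−eq3, eq2−eq1 (x²,y² cancel):
  -52.784·x + 100.106·y = 4871.024448
  35.986·x + 158.128·y = 4953.991775
det = -52.784·158.128 − 100.106·35.986 = -11949.042868
x = (4871.024448·158.128 − 100.106·4953.991775) / -11949.042868 = -22.957575
y = (-52.784·4953.991775 − 4871.024448·35.986) / -11949.042868 = 36.553571
|P − Q| = √((-22.957575 − 47.410)² + (36.553571 − -40.203)²) = 104.130528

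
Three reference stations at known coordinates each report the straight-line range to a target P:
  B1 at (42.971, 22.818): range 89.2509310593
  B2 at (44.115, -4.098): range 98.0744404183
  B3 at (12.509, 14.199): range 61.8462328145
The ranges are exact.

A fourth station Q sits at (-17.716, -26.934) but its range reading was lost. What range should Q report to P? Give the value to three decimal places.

68.962

eq1: (x − 42.971)² + (y − 22.818)² = 89.2509310593²
eq2: (x − 44.115)² + (y + 4.098)² = 98.0744404183²
eq3: (x − 12.509)² + (y − 14.199)² = 61.8462328145²
eq2−eq3, eq2−eq1 (x²,y² cancel):
  -63.212·x + 36.594·y = 4188.799203
  -2.288·x + 53.832·y = 2057.108304
det = -63.212·53.832 − 36.594·-2.288 = -3319.101312
x = (4188.799203·53.832 − 36.594·2057.108304) / -3319.101312 = -45.257316
y = (-63.212·2057.108304 − 4188.799203·-2.288) / -3319.101312 = 36.289931
|P − Q| = √((-45.257316 − -17.716)² + (36.289931 − -26.934)²) = 68.962233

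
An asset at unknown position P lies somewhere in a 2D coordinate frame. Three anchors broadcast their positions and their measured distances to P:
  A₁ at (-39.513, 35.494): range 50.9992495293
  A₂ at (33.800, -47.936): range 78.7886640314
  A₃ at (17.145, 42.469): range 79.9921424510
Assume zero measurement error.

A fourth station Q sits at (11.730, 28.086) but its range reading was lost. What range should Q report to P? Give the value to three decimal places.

66.112

eq1: (x + 39.513)² + (y − 35.494)² = 50.9992495293²
eq2: (x − 33.800)² + (y + 47.936)² = 78.7886640314²
eq3: (x − 17.145)² + (y − 42.469)² = 79.9921424510²
eq2−eq3, eq2−eq1 (x²,y² cancel):
  -33.310·x + 180.810·y = -1533.822384
  -146.626·x + 166.860·y = 2987.531236
det = -33.310·166.860 − 180.810·-146.626 = 20953.340460
x = (-1533.822384·166.860 − 180.810·2987.531236) / 20953.340460 = -37.994377
y = (-33.310·2987.531236 − -1533.822384·-146.626) / 20953.340460 = -15.482634
|P − Q| = √((-37.994377 − 11.730)² + (-15.482634 − 28.086)²) = 66.111569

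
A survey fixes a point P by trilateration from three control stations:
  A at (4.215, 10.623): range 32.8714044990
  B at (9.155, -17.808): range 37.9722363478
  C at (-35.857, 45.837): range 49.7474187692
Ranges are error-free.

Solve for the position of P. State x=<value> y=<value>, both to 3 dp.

x=-25.757 y=-2.874

eq1: (x − 4.215)² + (y − 10.623)² = 32.8714044990²
eq2: (x − 9.155)² + (y + 17.808)² = 37.9722363478²
eq3: (x + 35.857)² + (y − 45.837)² = 49.7474187692²
eq1−eq2, eq1−eq3 (x²,y² cancel):
  9.880·x − 56.862·y = -91.036965
  -80.144·x + 70.428·y = 1861.864224
det = 9.880·70.428 − -56.862·-80.144 = -3861.319488
x = (-91.036965·70.428 − -56.862·1861.864224) / -3861.319488 = -25.757457
y = (9.880·1861.864224 − -91.036965·-80.144) / -3861.319488 = -2.874445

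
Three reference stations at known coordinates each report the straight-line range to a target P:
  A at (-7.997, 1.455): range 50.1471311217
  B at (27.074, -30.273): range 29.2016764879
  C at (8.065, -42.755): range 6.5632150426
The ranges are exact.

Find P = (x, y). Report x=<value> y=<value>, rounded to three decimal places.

x=3.407 y=-47.378

eq1: (x + 7.997)² + (y − 1.455)² = 50.1471311217²
eq2: (x − 27.074)² + (y + 30.273)² = 29.2016764879²
eq3: (x − 8.065)² + (y + 42.755)² = 6.5632150426²
eq3−eq2, eq3−eq1 (x²,y² cancel):
  38.018·x + 24.964·y = -1053.240363
  -32.124·x + 88.420·y = -4298.624184
det = 38.018·88.420 − 24.964·-32.124 = 4163.495096
x = (-1053.240363·88.420 − 24.964·-4298.624184) / 4163.495096 = 3.406595
y = (38.018·-4298.624184 − -1053.240363·-32.124) / 4163.495096 = -47.378316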